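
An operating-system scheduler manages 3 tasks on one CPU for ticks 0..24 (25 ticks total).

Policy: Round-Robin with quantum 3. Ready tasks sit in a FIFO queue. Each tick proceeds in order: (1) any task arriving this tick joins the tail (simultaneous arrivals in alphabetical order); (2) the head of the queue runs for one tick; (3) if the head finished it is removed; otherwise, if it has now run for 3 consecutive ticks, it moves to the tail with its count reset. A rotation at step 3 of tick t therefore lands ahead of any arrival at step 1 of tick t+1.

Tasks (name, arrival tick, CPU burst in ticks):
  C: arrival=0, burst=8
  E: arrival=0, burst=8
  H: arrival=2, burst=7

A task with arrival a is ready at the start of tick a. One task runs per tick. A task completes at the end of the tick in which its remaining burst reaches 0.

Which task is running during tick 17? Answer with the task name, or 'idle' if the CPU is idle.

t=0: queue=[C,E] q_used=0 → run C
t=1: queue=[C,E] q_used=1 → run C
t=2: queue=[C,E,H] q_used=2 → run C
t=3: queue=[E,H,C] q_used=0 → run E
t=4: queue=[E,H,C] q_used=1 → run E
t=5: queue=[E,H,C] q_used=2 → run E
t=6: queue=[H,C,E] q_used=0 → run H
t=7: queue=[H,C,E] q_used=1 → run H
t=8: queue=[H,C,E] q_used=2 → run H
t=9: queue=[C,E,H] q_used=0 → run C
t=10: queue=[C,E,H] q_used=1 → run C
t=11: queue=[C,E,H] q_used=2 → run C
t=12: queue=[E,H,C] q_used=0 → run E
t=13: queue=[E,H,C] q_used=1 → run E
t=14: queue=[E,H,C] q_used=2 → run E
t=15: queue=[H,C,E] q_used=0 → run H
t=16: queue=[H,C,E] q_used=1 → run H
t=17: queue=[H,C,E] q_used=2 → run H
t=18: queue=[C,E,H] q_used=0 → run C
t=19: queue=[C,E,H] q_used=1 → run C
t=20: queue=[E,H] q_used=0 → run E
t=21: queue=[E,H] q_used=1 → run E
t=22: queue=[H] q_used=0 → run H
t=23: (idle)
t=24: (idle)

running at tick 17 = H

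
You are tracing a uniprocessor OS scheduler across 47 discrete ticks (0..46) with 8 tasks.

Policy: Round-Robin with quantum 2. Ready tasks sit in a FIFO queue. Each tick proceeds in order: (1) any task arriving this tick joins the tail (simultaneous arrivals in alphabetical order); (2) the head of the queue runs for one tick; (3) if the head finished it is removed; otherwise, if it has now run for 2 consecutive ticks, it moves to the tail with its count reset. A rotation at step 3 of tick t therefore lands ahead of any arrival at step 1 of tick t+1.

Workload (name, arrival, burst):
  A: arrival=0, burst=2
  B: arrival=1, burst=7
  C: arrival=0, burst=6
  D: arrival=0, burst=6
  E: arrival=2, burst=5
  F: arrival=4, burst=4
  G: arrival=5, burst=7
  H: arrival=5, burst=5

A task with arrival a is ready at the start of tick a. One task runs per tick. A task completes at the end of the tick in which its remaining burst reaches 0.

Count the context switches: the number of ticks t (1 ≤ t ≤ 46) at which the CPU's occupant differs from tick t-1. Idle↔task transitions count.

t=0: queue=[A,C,D] q_used=0 → run A
t=1: queue=[A,C,D,B] q_used=1 → run A
t=2: queue=[C,D,B,E] q_used=0 → run C
t=3: queue=[C,D,B,E] q_used=1 → run C
t=4: queue=[D,B,E,C,F] q_used=0 → run D
t=5: queue=[D,B,E,C,F,G,H] q_used=1 → run D
t=6: queue=[B,E,C,F,G,H,D] q_used=0 → run B
t=7: queue=[B,E,C,F,G,H,D] q_used=1 → run B
t=8: queue=[E,C,F,G,H,D,B] q_used=0 → run E
t=9: queue=[E,C,F,G,H,D,B] q_used=1 → run E
t=10: queue=[C,F,G,H,D,B,E] q_used=0 → run C
t=11: queue=[C,F,G,H,D,B,E] q_used=1 → run C
t=12: queue=[F,G,H,D,B,E,C] q_used=0 → run F
t=13: queue=[F,G,H,D,B,E,C] q_used=1 → run F
t=14: queue=[G,H,D,B,E,C,F] q_used=0 → run G
t=15: queue=[G,H,D,B,E,C,F] q_used=1 → run G
t=16: queue=[H,D,B,E,C,F,G] q_used=0 → run H
t=17: queue=[H,D,B,E,C,F,G] q_used=1 → run H
t=18: queue=[D,B,E,C,F,G,H] q_used=0 → run D
t=19: queue=[D,B,E,C,F,G,H] q_used=1 → run D
t=20: queue=[B,E,C,F,G,H,D] q_used=0 → run B
t=21: queue=[B,E,C,F,G,H,D] q_used=1 → run B
t=22: queue=[E,C,F,G,H,D,B] q_used=0 → run E
t=23: queue=[E,C,F,G,H,D,B] q_used=1 → run E
t=24: queue=[C,F,G,H,D,B,E] q_used=0 → run C
t=25: queue=[C,F,G,H,D,B,E] q_used=1 → run C
t=26: queue=[F,G,H,D,B,E] q_used=0 → run F
t=27: queue=[F,G,H,D,B,E] q_used=1 → run F
t=28: queue=[G,H,D,B,E] q_used=0 → run G
t=29: queue=[G,H,D,B,E] q_used=1 → run G
t=30: queue=[H,D,B,E,G] q_used=0 → run H
t=31: queue=[H,D,B,E,G] q_used=1 → run H
t=32: queue=[D,B,E,G,H] q_used=0 → run D
t=33: queue=[D,B,E,G,H] q_used=1 → run D
t=34: queue=[B,E,G,H] q_used=0 → run B
t=35: queue=[B,E,G,H] q_used=1 → run B
t=36: queue=[E,G,H,B] q_used=0 → run E
t=37: queue=[G,H,B] q_used=0 → run G
t=38: queue=[G,H,B] q_used=1 → run G
t=39: queue=[H,B,G] q_used=0 → run H
t=40: queue=[B,G] q_used=0 → run B
t=41: queue=[G] q_used=0 → run G
t=42: (idle)
t=43: (idle)
t=44: (idle)
t=45: (idle)
t=46: (idle)

context switches = 23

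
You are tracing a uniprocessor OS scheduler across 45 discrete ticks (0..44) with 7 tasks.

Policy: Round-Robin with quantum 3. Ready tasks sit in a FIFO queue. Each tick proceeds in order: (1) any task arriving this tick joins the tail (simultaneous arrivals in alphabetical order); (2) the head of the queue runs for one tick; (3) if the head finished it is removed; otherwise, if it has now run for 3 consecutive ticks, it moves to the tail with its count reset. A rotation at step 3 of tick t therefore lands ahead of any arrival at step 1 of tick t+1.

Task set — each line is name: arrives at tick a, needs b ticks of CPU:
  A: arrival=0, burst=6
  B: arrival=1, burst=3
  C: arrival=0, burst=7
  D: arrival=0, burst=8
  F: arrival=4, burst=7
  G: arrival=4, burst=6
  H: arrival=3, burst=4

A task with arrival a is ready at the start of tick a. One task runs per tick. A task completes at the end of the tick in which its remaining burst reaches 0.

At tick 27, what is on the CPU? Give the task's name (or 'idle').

t=0: queue=[A,C,D] q_used=0 → run A
t=1: queue=[A,C,D,B] q_used=1 → run A
t=2: queue=[A,C,D,B] q_used=2 → run A
t=3: queue=[C,D,B,A,H] q_used=0 → run C
t=4: queue=[C,D,B,A,H,F,G] q_used=1 → run C
t=5: queue=[C,D,B,A,H,F,G] q_used=2 → run C
t=6: queue=[D,B,A,H,F,G,C] q_used=0 → run D
t=7: queue=[D,B,A,H,F,G,C] q_used=1 → run D
t=8: queue=[D,B,A,H,F,G,C] q_used=2 → run D
t=9: queue=[B,A,H,F,G,C,D] q_used=0 → run B
t=10: queue=[B,A,H,F,G,C,D] q_used=1 → run B
t=11: queue=[B,A,H,F,G,C,D] q_used=2 → run B
t=12: queue=[A,H,F,G,C,D] q_used=0 → run A
t=13: queue=[A,H,F,G,C,D] q_used=1 → run A
t=14: queue=[A,H,F,G,C,D] q_used=2 → run A
t=15: queue=[H,F,G,C,D] q_used=0 → run H
t=16: queue=[H,F,G,C,D] q_used=1 → run H
t=17: queue=[H,F,G,C,D] q_used=2 → run H
t=18: queue=[F,G,C,D,H] q_used=0 → run F
t=19: queue=[F,G,C,D,H] q_used=1 → run F
t=20: queue=[F,G,C,D,H] q_used=2 → run F
t=21: queue=[G,C,D,H,F] q_used=0 → run G
t=22: queue=[G,C,D,H,F] q_used=1 → run G
t=23: queue=[G,C,D,H,F] q_used=2 → run G
t=24: queue=[C,D,H,F,G] q_used=0 → run C
t=25: queue=[C,D,H,F,G] q_used=1 → run C
t=26: queue=[C,D,H,F,G] q_used=2 → run C
t=27: queue=[D,H,F,G,C] q_used=0 → run D
t=28: queue=[D,H,F,G,C] q_used=1 → run D
t=29: queue=[D,H,F,G,C] q_used=2 → run D
t=30: queue=[H,F,G,C,D] q_used=0 → run H
t=31: queue=[F,G,C,D] q_used=0 → run F
t=32: queue=[F,G,C,D] q_used=1 → run F
t=33: queue=[F,G,C,D] q_used=2 → run F
t=34: queue=[G,C,D,F] q_used=0 → run G
t=35: queue=[G,C,D,F] q_used=1 → run G
t=36: queue=[G,C,D,F] q_used=2 → run G
t=37: queue=[C,D,F] q_used=0 → run C
t=38: queue=[D,F] q_used=0 → run D
t=39: queue=[D,F] q_used=1 → run D
t=40: queue=[F] q_used=0 → run F
t=41: (idle)
t=42: (idle)
t=43: (idle)
t=44: (idle)

running at tick 27 = D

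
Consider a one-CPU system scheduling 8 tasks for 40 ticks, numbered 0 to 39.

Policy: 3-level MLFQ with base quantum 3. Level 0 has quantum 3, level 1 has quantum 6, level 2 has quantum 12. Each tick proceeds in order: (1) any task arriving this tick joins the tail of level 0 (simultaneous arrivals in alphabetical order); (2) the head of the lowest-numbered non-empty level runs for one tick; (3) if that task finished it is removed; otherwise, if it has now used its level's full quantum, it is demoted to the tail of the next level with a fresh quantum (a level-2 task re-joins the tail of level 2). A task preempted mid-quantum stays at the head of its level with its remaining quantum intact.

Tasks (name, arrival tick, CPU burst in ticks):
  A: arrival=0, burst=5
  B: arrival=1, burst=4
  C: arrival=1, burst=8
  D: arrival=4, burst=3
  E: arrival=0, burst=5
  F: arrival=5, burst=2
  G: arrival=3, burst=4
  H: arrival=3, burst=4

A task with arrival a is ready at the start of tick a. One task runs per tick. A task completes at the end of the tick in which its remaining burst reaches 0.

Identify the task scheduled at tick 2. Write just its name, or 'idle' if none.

t=0: L0/L1/L2 = AE/-/- → run A
t=1: L0/L1/L2 = AEBC/-/- → run A
t=2: L0/L1/L2 = AEBC/-/- → run A
t=3: L0/L1/L2 = EBCGH/A/- → run E
t=4: L0/L1/L2 = EBCGHD/A/- → run E
t=5: L0/L1/L2 = EBCGHDF/A/- → run E
t=6: L0/L1/L2 = BCGHDF/AE/- → run B
t=7: L0/L1/L2 = BCGHDF/AE/- → run B
t=8: L0/L1/L2 = BCGHDF/AE/- → run B
t=9: L0/L1/L2 = CGHDF/AEB/- → run C
t=10: L0/L1/L2 = CGHDF/AEB/- → run C
t=11: L0/L1/L2 = CGHDF/AEB/- → run C
t=12: L0/L1/L2 = GHDF/AEBC/- → run G
t=13: L0/L1/L2 = GHDF/AEBC/- → run G
t=14: L0/L1/L2 = GHDF/AEBC/- → run G
t=15: L0/L1/L2 = HDF/AEBCG/- → run H
t=16: L0/L1/L2 = HDF/AEBCG/- → run H
t=17: L0/L1/L2 = HDF/AEBCG/- → run H
t=18: L0/L1/L2 = DF/AEBCGH/- → run D
t=19: L0/L1/L2 = DF/AEBCGH/- → run D
t=20: L0/L1/L2 = DF/AEBCGH/- → run D
t=21: L0/L1/L2 = F/AEBCGH/- → run F
t=22: L0/L1/L2 = F/AEBCGH/- → run F
t=23: L0/L1/L2 = -/AEBCGH/- → run A
t=24: L0/L1/L2 = -/AEBCGH/- → run A
t=25: L0/L1/L2 = -/EBCGH/- → run E
t=26: L0/L1/L2 = -/EBCGH/- → run E
t=27: L0/L1/L2 = -/BCGH/- → run B
t=28: L0/L1/L2 = -/CGH/- → run C
t=29: L0/L1/L2 = -/CGH/- → run C
t=30: L0/L1/L2 = -/CGH/- → run C
t=31: L0/L1/L2 = -/CGH/- → run C
t=32: L0/L1/L2 = -/CGH/- → run C
t=33: L0/L1/L2 = -/GH/- → run G
t=34: L0/L1/L2 = -/H/- → run H
t=35: (idle)
t=36: (idle)
t=37: (idle)
t=38: (idle)
t=39: (idle)

running at tick 2 = A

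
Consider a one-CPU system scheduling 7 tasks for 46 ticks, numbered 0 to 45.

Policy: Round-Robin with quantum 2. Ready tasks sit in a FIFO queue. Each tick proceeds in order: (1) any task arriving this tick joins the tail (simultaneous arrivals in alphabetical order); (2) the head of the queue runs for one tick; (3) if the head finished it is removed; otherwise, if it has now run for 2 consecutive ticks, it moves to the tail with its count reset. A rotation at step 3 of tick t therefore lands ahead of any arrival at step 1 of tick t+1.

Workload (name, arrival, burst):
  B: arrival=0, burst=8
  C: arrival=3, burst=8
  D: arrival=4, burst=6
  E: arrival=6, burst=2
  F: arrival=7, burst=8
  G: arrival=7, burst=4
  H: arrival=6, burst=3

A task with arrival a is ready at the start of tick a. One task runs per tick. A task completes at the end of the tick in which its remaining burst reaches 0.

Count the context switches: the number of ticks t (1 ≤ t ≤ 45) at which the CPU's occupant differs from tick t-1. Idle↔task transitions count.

context switches = 18

t=0: queue=[B] q_used=0 → run B
t=1: queue=[B] q_used=1 → run B
t=2: queue=[B] q_used=0 → run B
t=3: queue=[B,C] q_used=1 → run B
t=4: queue=[C,B,D] q_used=0 → run C
t=5: queue=[C,B,D] q_used=1 → run C
t=6: queue=[B,D,C,E,H] q_used=0 → run B
t=7: queue=[B,D,C,E,H,F,G] q_used=1 → run B
t=8: queue=[D,C,E,H,F,G,B] q_used=0 → run D
t=9: queue=[D,C,E,H,F,G,B] q_used=1 → run D
t=10: queue=[C,E,H,F,G,B,D] q_used=0 → run C
t=11: queue=[C,E,H,F,G,B,D] q_used=1 → run C
t=12: queue=[E,H,F,G,B,D,C] q_used=0 → run E
t=13: queue=[E,H,F,G,B,D,C] q_used=1 → run E
t=14: queue=[H,F,G,B,D,C] q_used=0 → run H
t=15: queue=[H,F,G,B,D,C] q_used=1 → run H
t=16: queue=[F,G,B,D,C,H] q_used=0 → run F
t=17: queue=[F,G,B,D,C,H] q_used=1 → run F
t=18: queue=[G,B,D,C,H,F] q_used=0 → run G
t=19: queue=[G,B,D,C,H,F] q_used=1 → run G
t=20: queue=[B,D,C,H,F,G] q_used=0 → run B
t=21: queue=[B,D,C,H,F,G] q_used=1 → run B
t=22: queue=[D,C,H,F,G] q_used=0 → run D
t=23: queue=[D,C,H,F,G] q_used=1 → run D
t=24: queue=[C,H,F,G,D] q_used=0 → run C
t=25: queue=[C,H,F,G,D] q_used=1 → run C
t=26: queue=[H,F,G,D,C] q_used=0 → run H
t=27: queue=[F,G,D,C] q_used=0 → run F
t=28: queue=[F,G,D,C] q_used=1 → run F
t=29: queue=[G,D,C,F] q_used=0 → run G
t=30: queue=[G,D,C,F] q_used=1 → run G
t=31: queue=[D,C,F] q_used=0 → run D
t=32: queue=[D,C,F] q_used=1 → run D
t=33: queue=[C,F] q_used=0 → run C
t=34: queue=[C,F] q_used=1 → run C
t=35: queue=[F] q_used=0 → run F
t=36: queue=[F] q_used=1 → run F
t=37: queue=[F] q_used=0 → run F
t=38: queue=[F] q_used=1 → run F
t=39: (idle)
t=40: (idle)
t=41: (idle)
t=42: (idle)
t=43: (idle)
t=44: (idle)
t=45: (idle)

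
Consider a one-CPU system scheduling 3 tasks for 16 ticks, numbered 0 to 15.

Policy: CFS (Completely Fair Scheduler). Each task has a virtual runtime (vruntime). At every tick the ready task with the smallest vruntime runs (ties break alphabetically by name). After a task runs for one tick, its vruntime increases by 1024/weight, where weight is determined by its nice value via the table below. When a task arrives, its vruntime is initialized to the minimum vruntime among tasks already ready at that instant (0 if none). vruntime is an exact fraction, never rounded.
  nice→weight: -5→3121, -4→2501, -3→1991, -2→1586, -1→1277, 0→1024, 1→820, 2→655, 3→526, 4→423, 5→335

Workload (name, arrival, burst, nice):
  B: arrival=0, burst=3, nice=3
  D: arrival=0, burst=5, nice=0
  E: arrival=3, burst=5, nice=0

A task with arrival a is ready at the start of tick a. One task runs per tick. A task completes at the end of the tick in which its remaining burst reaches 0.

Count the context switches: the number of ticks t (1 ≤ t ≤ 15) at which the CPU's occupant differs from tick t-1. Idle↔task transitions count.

t=0: vr[B=0 D=0] → run B
t=1: vr[B=512/263 D=0] → run D
t=2: vr[B=512/263 D=1] → run D
t=3: vr[B=512/263 D=2 E=512/263] → run B
t=4: vr[B=1024/263 D=2 E=512/263] → run E
t=5: vr[B=1024/263 D=2 E=775/263] → run D
t=6: vr[B=1024/263 D=3 E=775/263] → run E
t=7: vr[B=1024/263 D=3 E=1038/263] → run D
t=8: vr[B=1024/263 D=4 E=1038/263] → run B
t=9: vr[D=4 E=1038/263] → run E
t=10: vr[D=4 E=1301/263] → run D
t=11: vr[E=1301/263] → run E
t=12: vr[E=1564/263] → run E
t=13: (idle)
t=14: (idle)
t=15: (idle)

context switches = 11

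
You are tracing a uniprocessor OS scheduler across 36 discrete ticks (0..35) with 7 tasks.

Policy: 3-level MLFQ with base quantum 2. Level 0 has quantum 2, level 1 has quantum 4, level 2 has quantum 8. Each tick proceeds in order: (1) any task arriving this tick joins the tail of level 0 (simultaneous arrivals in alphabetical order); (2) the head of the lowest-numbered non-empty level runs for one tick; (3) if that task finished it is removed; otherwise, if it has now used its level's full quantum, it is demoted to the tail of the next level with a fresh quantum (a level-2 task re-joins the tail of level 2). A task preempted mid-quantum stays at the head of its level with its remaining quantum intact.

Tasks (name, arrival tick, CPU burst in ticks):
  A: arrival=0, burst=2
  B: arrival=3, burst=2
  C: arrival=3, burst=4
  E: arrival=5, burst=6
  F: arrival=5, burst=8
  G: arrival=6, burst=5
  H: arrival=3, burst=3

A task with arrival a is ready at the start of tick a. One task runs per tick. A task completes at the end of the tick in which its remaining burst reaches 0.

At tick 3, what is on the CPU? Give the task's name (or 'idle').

running at tick 3 = B

t=0: L0/L1/L2 = A/-/- → run A
t=1: L0/L1/L2 = A/-/- → run A
t=2: (idle)
t=3: L0/L1/L2 = BCH/-/- → run B
t=4: L0/L1/L2 = BCH/-/- → run B
t=5: L0/L1/L2 = CHEF/-/- → run C
t=6: L0/L1/L2 = CHEFG/-/- → run C
t=7: L0/L1/L2 = HEFG/C/- → run H
t=8: L0/L1/L2 = HEFG/C/- → run H
t=9: L0/L1/L2 = EFG/CH/- → run E
t=10: L0/L1/L2 = EFG/CH/- → run E
t=11: L0/L1/L2 = FG/CHE/- → run F
t=12: L0/L1/L2 = FG/CHE/- → run F
t=13: L0/L1/L2 = G/CHEF/- → run G
t=14: L0/L1/L2 = G/CHEF/- → run G
t=15: L0/L1/L2 = -/CHEFG/- → run C
t=16: L0/L1/L2 = -/CHEFG/- → run C
t=17: L0/L1/L2 = -/HEFG/- → run H
t=18: L0/L1/L2 = -/EFG/- → run E
t=19: L0/L1/L2 = -/EFG/- → run E
t=20: L0/L1/L2 = -/EFG/- → run E
t=21: L0/L1/L2 = -/EFG/- → run E
t=22: L0/L1/L2 = -/FG/- → run F
t=23: L0/L1/L2 = -/FG/- → run F
t=24: L0/L1/L2 = -/FG/- → run F
t=25: L0/L1/L2 = -/FG/- → run F
t=26: L0/L1/L2 = -/G/F → run G
t=27: L0/L1/L2 = -/G/F → run G
t=28: L0/L1/L2 = -/G/F → run G
t=29: L0/L1/L2 = -/-/F → run F
t=30: L0/L1/L2 = -/-/F → run F
t=31: (idle)
t=32: (idle)
t=33: (idle)
t=34: (idle)
t=35: (idle)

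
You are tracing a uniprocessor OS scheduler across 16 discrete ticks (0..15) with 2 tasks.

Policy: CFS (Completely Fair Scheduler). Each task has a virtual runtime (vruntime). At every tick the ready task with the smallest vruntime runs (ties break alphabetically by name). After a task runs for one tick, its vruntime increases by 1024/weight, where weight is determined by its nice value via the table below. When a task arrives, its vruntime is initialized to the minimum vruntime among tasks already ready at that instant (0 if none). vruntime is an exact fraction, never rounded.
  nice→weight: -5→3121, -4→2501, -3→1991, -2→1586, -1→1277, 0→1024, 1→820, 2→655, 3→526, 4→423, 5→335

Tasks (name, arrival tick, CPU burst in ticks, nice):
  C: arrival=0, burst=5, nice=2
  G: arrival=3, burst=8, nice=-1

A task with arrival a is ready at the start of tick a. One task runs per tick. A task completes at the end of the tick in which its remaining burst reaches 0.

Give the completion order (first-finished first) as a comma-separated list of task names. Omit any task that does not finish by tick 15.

completion order = C, G

t=0: vr[C=0] → run C
t=1: vr[C=1024/655] → run C
t=2: vr[C=2048/655] → run C
t=3: vr[C=3072/655 G=3072/655] → run C
t=4: vr[C=4096/655 G=3072/655] → run G
t=5: vr[C=4096/655 G=4593664/836435] → run G
t=6: vr[C=4096/655 G=5264384/836435] → run C
t=7: vr[G=5264384/836435] → run G
t=8: vr[G=5935104/836435] → run G
t=9: vr[G=6605824/836435] → run G
t=10: vr[G=7276544/836435] → run G
t=11: vr[G=7947264/836435] → run G
t=12: vr[G=8617984/836435] → run G
t=13: (idle)
t=14: (idle)
t=15: (idle)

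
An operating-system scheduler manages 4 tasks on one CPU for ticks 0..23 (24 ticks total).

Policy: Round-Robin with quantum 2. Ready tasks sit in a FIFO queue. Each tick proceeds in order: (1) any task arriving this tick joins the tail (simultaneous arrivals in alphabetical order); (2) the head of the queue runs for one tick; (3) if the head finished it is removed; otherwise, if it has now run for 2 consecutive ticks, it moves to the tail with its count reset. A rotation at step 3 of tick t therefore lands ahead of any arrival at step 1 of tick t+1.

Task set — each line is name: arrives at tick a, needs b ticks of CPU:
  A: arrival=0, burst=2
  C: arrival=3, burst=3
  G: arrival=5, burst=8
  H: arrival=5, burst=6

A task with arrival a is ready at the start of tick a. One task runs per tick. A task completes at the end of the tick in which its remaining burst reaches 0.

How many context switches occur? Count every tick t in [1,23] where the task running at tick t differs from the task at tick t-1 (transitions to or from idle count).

t=0: queue=[A] q_used=0 → run A
t=1: queue=[A] q_used=1 → run A
t=2: (idle)
t=3: queue=[C] q_used=0 → run C
t=4: queue=[C] q_used=1 → run C
t=5: queue=[C,G,H] q_used=0 → run C
t=6: queue=[G,H] q_used=0 → run G
t=7: queue=[G,H] q_used=1 → run G
t=8: queue=[H,G] q_used=0 → run H
t=9: queue=[H,G] q_used=1 → run H
t=10: queue=[G,H] q_used=0 → run G
t=11: queue=[G,H] q_used=1 → run G
t=12: queue=[H,G] q_used=0 → run H
t=13: queue=[H,G] q_used=1 → run H
t=14: queue=[G,H] q_used=0 → run G
t=15: queue=[G,H] q_used=1 → run G
t=16: queue=[H,G] q_used=0 → run H
t=17: queue=[H,G] q_used=1 → run H
t=18: queue=[G] q_used=0 → run G
t=19: queue=[G] q_used=1 → run G
t=20: (idle)
t=21: (idle)
t=22: (idle)
t=23: (idle)

context switches = 10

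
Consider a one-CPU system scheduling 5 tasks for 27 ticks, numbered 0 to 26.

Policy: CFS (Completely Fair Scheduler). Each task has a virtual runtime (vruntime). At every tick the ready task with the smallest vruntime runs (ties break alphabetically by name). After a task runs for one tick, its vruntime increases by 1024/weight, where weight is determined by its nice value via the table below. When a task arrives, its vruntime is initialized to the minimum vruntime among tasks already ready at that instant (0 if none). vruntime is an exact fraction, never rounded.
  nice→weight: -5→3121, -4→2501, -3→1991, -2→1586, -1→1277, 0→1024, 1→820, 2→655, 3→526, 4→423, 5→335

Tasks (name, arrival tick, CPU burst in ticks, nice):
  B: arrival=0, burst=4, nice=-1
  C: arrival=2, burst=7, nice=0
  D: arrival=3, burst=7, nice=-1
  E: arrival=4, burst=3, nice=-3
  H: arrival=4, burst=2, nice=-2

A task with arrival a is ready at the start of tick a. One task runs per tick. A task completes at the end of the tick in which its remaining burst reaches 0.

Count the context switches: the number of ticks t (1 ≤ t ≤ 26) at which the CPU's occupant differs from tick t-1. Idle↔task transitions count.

context switches = 19

t=0: vr[B=0] → run B
t=1: vr[B=1024/1277] → run B
t=2: vr[B=2048/1277 C=2048/1277] → run B
t=3: vr[B=3072/1277 C=2048/1277 D=2048/1277] → run C
t=4: vr[B=3072/1277 C=3325/1277 D=2048/1277 E=2048/1277 H=2048/1277] → run D
t=5: vr[B=3072/1277 C=3325/1277 D=3072/1277 E=2048/1277 H=2048/1277] → run E
t=6: vr[B=3072/1277 C=3325/1277 D=3072/1277 E=5385216/2542507 H=2048/1277] → run H
t=7: vr[B=3072/1277 C=3325/1277 D=3072/1277 E=5385216/2542507 H=2277888/1012661] → run E
t=8: vr[B=3072/1277 C=3325/1277 D=3072/1277 E=6692864/2542507 H=2277888/1012661] → run H
t=9: vr[B=3072/1277 C=3325/1277 D=3072/1277 E=6692864/2542507] → run B
t=10: vr[C=3325/1277 D=3072/1277 E=6692864/2542507] → run D
t=11: vr[C=3325/1277 D=4096/1277 E=6692864/2542507] → run C
t=12: vr[C=4602/1277 D=4096/1277 E=6692864/2542507] → run E
t=13: vr[C=4602/1277 D=4096/1277] → run D
t=14: vr[C=4602/1277 D=5120/1277] → run C
t=15: vr[C=5879/1277 D=5120/1277] → run D
t=16: vr[C=5879/1277 D=6144/1277] → run C
t=17: vr[C=7156/1277 D=6144/1277] → run D
t=18: vr[C=7156/1277 D=7168/1277] → run C
t=19: vr[C=8433/1277 D=7168/1277] → run D
t=20: vr[C=8433/1277 D=8192/1277] → run D
t=21: vr[C=8433/1277] → run C
t=22: vr[C=9710/1277] → run C
t=23: (idle)
t=24: (idle)
t=25: (idle)
t=26: (idle)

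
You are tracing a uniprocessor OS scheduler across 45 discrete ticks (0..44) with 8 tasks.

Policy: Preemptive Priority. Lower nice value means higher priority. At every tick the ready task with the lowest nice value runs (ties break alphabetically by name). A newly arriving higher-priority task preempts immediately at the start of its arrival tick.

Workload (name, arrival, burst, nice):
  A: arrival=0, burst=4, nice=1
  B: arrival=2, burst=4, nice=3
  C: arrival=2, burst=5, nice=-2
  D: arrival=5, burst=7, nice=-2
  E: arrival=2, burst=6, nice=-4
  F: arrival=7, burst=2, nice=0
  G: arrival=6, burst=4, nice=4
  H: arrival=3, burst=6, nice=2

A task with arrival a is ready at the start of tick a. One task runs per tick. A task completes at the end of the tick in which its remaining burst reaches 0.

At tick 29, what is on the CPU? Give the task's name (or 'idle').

running at tick 29 = H

t=0: ready={A} → run A
t=1: ready={A} → run A
t=2: ready={A,B,C,E} → run E
t=3: ready={A,B,C,E,H} → run E
t=4: ready={A,B,C,E,H} → run E
t=5: ready={A,B,C,D,E,H} → run E
t=6: ready={A,B,C,D,E,G,H} → run E
t=7: ready={A,B,C,D,E,F,G,H} → run E
t=8: ready={A,B,C,D,F,G,H} → run C
t=9: ready={A,B,C,D,F,G,H} → run C
t=10: ready={A,B,C,D,F,G,H} → run C
t=11: ready={A,B,C,D,F,G,H} → run C
t=12: ready={A,B,C,D,F,G,H} → run C
t=13: ready={A,B,D,F,G,H} → run D
t=14: ready={A,B,D,F,G,H} → run D
t=15: ready={A,B,D,F,G,H} → run D
t=16: ready={A,B,D,F,G,H} → run D
t=17: ready={A,B,D,F,G,H} → run D
t=18: ready={A,B,D,F,G,H} → run D
t=19: ready={A,B,D,F,G,H} → run D
t=20: ready={A,B,F,G,H} → run F
t=21: ready={A,B,F,G,H} → run F
t=22: ready={A,B,G,H} → run A
t=23: ready={A,B,G,H} → run A
t=24: ready={B,G,H} → run H
t=25: ready={B,G,H} → run H
t=26: ready={B,G,H} → run H
t=27: ready={B,G,H} → run H
t=28: ready={B,G,H} → run H
t=29: ready={B,G,H} → run H
t=30: ready={B,G} → run B
t=31: ready={B,G} → run B
t=32: ready={B,G} → run B
t=33: ready={B,G} → run B
t=34: ready={G} → run G
t=35: ready={G} → run G
t=36: ready={G} → run G
t=37: ready={G} → run G
t=38: (idle)
t=39: (idle)
t=40: (idle)
t=41: (idle)
t=42: (idle)
t=43: (idle)
t=44: (idle)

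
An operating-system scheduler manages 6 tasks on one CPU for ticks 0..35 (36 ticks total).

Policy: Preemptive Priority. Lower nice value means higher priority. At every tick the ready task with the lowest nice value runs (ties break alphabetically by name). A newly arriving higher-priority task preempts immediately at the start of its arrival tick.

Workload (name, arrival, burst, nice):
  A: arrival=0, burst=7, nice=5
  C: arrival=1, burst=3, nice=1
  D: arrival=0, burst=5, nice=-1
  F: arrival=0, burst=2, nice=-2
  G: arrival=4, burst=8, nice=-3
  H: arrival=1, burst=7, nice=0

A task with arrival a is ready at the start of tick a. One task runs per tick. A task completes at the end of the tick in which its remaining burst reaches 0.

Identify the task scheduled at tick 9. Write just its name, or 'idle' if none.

running at tick 9 = G

t=0: ready={A,D,F} → run F
t=1: ready={A,C,D,F,H} → run F
t=2: ready={A,C,D,H} → run D
t=3: ready={A,C,D,H} → run D
t=4: ready={A,C,D,G,H} → run G
t=5: ready={A,C,D,G,H} → run G
t=6: ready={A,C,D,G,H} → run G
t=7: ready={A,C,D,G,H} → run G
t=8: ready={A,C,D,G,H} → run G
t=9: ready={A,C,D,G,H} → run G
t=10: ready={A,C,D,G,H} → run G
t=11: ready={A,C,D,G,H} → run G
t=12: ready={A,C,D,H} → run D
t=13: ready={A,C,D,H} → run D
t=14: ready={A,C,D,H} → run D
t=15: ready={A,C,H} → run H
t=16: ready={A,C,H} → run H
t=17: ready={A,C,H} → run H
t=18: ready={A,C,H} → run H
t=19: ready={A,C,H} → run H
t=20: ready={A,C,H} → run H
t=21: ready={A,C,H} → run H
t=22: ready={A,C} → run C
t=23: ready={A,C} → run C
t=24: ready={A,C} → run C
t=25: ready={A} → run A
t=26: ready={A} → run A
t=27: ready={A} → run A
t=28: ready={A} → run A
t=29: ready={A} → run A
t=30: ready={A} → run A
t=31: ready={A} → run A
t=32: (idle)
t=33: (idle)
t=34: (idle)
t=35: (idle)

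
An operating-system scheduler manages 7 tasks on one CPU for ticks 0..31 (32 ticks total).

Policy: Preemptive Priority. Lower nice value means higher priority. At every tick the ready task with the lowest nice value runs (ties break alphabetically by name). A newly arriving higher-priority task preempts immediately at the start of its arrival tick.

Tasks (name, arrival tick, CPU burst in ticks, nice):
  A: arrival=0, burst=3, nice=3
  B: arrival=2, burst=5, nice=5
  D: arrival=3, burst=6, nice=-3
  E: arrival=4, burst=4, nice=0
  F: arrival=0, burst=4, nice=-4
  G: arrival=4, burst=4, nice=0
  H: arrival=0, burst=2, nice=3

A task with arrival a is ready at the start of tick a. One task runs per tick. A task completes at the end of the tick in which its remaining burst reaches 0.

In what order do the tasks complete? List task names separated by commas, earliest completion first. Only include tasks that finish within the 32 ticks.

t=0: ready={A,F,H} → run F
t=1: ready={A,F,H} → run F
t=2: ready={A,B,F,H} → run F
t=3: ready={A,B,D,F,H} → run F
t=4: ready={A,B,D,E,G,H} → run D
t=5: ready={A,B,D,E,G,H} → run D
t=6: ready={A,B,D,E,G,H} → run D
t=7: ready={A,B,D,E,G,H} → run D
t=8: ready={A,B,D,E,G,H} → run D
t=9: ready={A,B,D,E,G,H} → run D
t=10: ready={A,B,E,G,H} → run E
t=11: ready={A,B,E,G,H} → run E
t=12: ready={A,B,E,G,H} → run E
t=13: ready={A,B,E,G,H} → run E
t=14: ready={A,B,G,H} → run G
t=15: ready={A,B,G,H} → run G
t=16: ready={A,B,G,H} → run G
t=17: ready={A,B,G,H} → run G
t=18: ready={A,B,H} → run A
t=19: ready={A,B,H} → run A
t=20: ready={A,B,H} → run A
t=21: ready={B,H} → run H
t=22: ready={B,H} → run H
t=23: ready={B} → run B
t=24: ready={B} → run B
t=25: ready={B} → run B
t=26: ready={B} → run B
t=27: ready={B} → run B
t=28: (idle)
t=29: (idle)
t=30: (idle)
t=31: (idle)

completion order = F, D, E, G, A, H, B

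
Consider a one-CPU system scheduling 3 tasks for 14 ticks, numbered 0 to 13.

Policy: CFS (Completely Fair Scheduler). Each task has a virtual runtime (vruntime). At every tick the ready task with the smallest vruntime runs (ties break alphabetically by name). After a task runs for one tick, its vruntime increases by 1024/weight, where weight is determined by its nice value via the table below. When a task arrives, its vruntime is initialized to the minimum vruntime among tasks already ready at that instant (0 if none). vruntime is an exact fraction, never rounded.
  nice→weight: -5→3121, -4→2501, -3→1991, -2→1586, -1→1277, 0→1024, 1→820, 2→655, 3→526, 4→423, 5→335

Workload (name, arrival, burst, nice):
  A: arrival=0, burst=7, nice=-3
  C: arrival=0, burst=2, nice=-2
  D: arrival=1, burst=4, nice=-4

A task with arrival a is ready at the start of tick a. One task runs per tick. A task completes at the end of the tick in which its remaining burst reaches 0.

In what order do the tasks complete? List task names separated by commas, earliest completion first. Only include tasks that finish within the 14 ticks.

t=0: vr[A=0 C=0] → run A
t=1: vr[A=1024/1991 C=0 D=0] → run C
t=2: vr[A=1024/1991 C=512/793 D=0] → run D
t=3: vr[A=1024/1991 C=512/793 D=1024/2501] → run D
t=4: vr[A=1024/1991 C=512/793 D=2048/2501] → run A
t=5: vr[A=2048/1991 C=512/793 D=2048/2501] → run C
t=6: vr[A=2048/1991 D=2048/2501] → run D
t=7: vr[A=2048/1991 D=3072/2501] → run A
t=8: vr[A=3072/1991 D=3072/2501] → run D
t=9: vr[A=3072/1991] → run A
t=10: vr[A=4096/1991] → run A
t=11: vr[A=5120/1991] → run A
t=12: vr[A=6144/1991] → run A
t=13: (idle)

completion order = C, D, A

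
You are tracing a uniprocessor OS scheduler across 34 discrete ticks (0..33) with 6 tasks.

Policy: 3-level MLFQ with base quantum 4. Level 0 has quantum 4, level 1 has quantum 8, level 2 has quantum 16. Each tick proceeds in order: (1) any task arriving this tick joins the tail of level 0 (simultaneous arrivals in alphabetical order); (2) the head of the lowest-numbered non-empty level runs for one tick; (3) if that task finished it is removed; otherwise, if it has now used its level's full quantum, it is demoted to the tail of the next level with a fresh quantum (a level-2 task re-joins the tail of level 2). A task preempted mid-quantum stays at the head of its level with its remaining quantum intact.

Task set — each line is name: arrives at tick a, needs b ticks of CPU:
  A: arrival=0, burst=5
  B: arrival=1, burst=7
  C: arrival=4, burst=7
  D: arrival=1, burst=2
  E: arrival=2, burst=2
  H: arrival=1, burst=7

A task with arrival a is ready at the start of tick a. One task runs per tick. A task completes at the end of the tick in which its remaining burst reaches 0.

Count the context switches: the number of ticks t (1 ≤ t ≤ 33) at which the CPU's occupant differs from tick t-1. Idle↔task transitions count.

context switches = 10

t=0: L0/L1/L2 = A/-/- → run A
t=1: L0/L1/L2 = ABDH/-/- → run A
t=2: L0/L1/L2 = ABDHE/-/- → run A
t=3: L0/L1/L2 = ABDHE/-/- → run A
t=4: L0/L1/L2 = BDHEC/A/- → run B
t=5: L0/L1/L2 = BDHEC/A/- → run B
t=6: L0/L1/L2 = BDHEC/A/- → run B
t=7: L0/L1/L2 = BDHEC/A/- → run B
t=8: L0/L1/L2 = DHEC/AB/- → run D
t=9: L0/L1/L2 = DHEC/AB/- → run D
t=10: L0/L1/L2 = HEC/AB/- → run H
t=11: L0/L1/L2 = HEC/AB/- → run H
t=12: L0/L1/L2 = HEC/AB/- → run H
t=13: L0/L1/L2 = HEC/AB/- → run H
t=14: L0/L1/L2 = EC/ABH/- → run E
t=15: L0/L1/L2 = EC/ABH/- → run E
t=16: L0/L1/L2 = C/ABH/- → run C
t=17: L0/L1/L2 = C/ABH/- → run C
t=18: L0/L1/L2 = C/ABH/- → run C
t=19: L0/L1/L2 = C/ABH/- → run C
t=20: L0/L1/L2 = -/ABHC/- → run A
t=21: L0/L1/L2 = -/BHC/- → run B
t=22: L0/L1/L2 = -/BHC/- → run B
t=23: L0/L1/L2 = -/BHC/- → run B
t=24: L0/L1/L2 = -/HC/- → run H
t=25: L0/L1/L2 = -/HC/- → run H
t=26: L0/L1/L2 = -/HC/- → run H
t=27: L0/L1/L2 = -/C/- → run C
t=28: L0/L1/L2 = -/C/- → run C
t=29: L0/L1/L2 = -/C/- → run C
t=30: (idle)
t=31: (idle)
t=32: (idle)
t=33: (idle)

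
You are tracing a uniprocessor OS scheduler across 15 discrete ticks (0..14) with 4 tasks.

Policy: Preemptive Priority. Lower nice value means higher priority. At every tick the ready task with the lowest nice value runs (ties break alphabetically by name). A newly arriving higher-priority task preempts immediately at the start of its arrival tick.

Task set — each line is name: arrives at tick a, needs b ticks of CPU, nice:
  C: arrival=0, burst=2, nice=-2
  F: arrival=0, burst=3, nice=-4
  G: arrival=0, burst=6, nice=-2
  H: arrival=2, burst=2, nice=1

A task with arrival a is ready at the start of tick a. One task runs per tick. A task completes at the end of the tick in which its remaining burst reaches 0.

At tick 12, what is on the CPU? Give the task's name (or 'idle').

t=0: ready={C,F,G} → run F
t=1: ready={C,F,G} → run F
t=2: ready={C,F,G,H} → run F
t=3: ready={C,G,H} → run C
t=4: ready={C,G,H} → run C
t=5: ready={G,H} → run G
t=6: ready={G,H} → run G
t=7: ready={G,H} → run G
t=8: ready={G,H} → run G
t=9: ready={G,H} → run G
t=10: ready={G,H} → run G
t=11: ready={H} → run H
t=12: ready={H} → run H
t=13: (idle)
t=14: (idle)

running at tick 12 = H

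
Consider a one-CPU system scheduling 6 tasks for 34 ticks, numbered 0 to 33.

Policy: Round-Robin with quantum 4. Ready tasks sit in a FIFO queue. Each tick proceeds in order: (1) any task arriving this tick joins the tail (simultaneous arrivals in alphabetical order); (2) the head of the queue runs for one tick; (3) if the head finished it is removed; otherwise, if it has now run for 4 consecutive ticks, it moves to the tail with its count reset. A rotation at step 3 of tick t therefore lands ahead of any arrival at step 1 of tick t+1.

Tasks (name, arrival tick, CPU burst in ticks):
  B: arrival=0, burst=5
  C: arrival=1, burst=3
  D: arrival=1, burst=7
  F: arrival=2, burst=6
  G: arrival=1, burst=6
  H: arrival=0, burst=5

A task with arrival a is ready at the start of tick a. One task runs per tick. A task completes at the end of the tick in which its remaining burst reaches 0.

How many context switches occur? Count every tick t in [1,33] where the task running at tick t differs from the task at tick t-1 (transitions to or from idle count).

context switches = 11

t=0: queue=[B,H] q_used=0 → run B
t=1: queue=[B,H,C,D,G] q_used=1 → run B
t=2: queue=[B,H,C,D,G,F] q_used=2 → run B
t=3: queue=[B,H,C,D,G,F] q_used=3 → run B
t=4: queue=[H,C,D,G,F,B] q_used=0 → run H
t=5: queue=[H,C,D,G,F,B] q_used=1 → run H
t=6: queue=[H,C,D,G,F,B] q_used=2 → run H
t=7: queue=[H,C,D,G,F,B] q_used=3 → run H
t=8: queue=[C,D,G,F,B,H] q_used=0 → run C
t=9: queue=[C,D,G,F,B,H] q_used=1 → run C
t=10: queue=[C,D,G,F,B,H] q_used=2 → run C
t=11: queue=[D,G,F,B,H] q_used=0 → run D
t=12: queue=[D,G,F,B,H] q_used=1 → run D
t=13: queue=[D,G,F,B,H] q_used=2 → run D
t=14: queue=[D,G,F,B,H] q_used=3 → run D
t=15: queue=[G,F,B,H,D] q_used=0 → run G
t=16: queue=[G,F,B,H,D] q_used=1 → run G
t=17: queue=[G,F,B,H,D] q_used=2 → run G
t=18: queue=[G,F,B,H,D] q_used=3 → run G
t=19: queue=[F,B,H,D,G] q_used=0 → run F
t=20: queue=[F,B,H,D,G] q_used=1 → run F
t=21: queue=[F,B,H,D,G] q_used=2 → run F
t=22: queue=[F,B,H,D,G] q_used=3 → run F
t=23: queue=[B,H,D,G,F] q_used=0 → run B
t=24: queue=[H,D,G,F] q_used=0 → run H
t=25: queue=[D,G,F] q_used=0 → run D
t=26: queue=[D,G,F] q_used=1 → run D
t=27: queue=[D,G,F] q_used=2 → run D
t=28: queue=[G,F] q_used=0 → run G
t=29: queue=[G,F] q_used=1 → run G
t=30: queue=[F] q_used=0 → run F
t=31: queue=[F] q_used=1 → run F
t=32: (idle)
t=33: (idle)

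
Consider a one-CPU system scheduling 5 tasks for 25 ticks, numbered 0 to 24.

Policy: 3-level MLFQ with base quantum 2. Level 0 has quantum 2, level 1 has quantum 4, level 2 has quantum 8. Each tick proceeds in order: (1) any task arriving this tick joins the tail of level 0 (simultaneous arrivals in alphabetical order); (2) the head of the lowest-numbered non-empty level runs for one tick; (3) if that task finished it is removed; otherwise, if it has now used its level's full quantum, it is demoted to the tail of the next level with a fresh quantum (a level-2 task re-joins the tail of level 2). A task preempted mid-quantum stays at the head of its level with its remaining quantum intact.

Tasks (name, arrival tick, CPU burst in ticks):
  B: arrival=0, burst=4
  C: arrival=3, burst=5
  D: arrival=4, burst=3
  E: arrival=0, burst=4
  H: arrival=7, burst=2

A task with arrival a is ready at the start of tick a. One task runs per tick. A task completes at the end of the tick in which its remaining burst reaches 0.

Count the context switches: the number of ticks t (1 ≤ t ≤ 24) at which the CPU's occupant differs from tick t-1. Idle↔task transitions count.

t=0: L0/L1/L2 = BE/-/- → run B
t=1: L0/L1/L2 = BE/-/- → run B
t=2: L0/L1/L2 = E/B/- → run E
t=3: L0/L1/L2 = EC/B/- → run E
t=4: L0/L1/L2 = CD/BE/- → run C
t=5: L0/L1/L2 = CD/BE/- → run C
t=6: L0/L1/L2 = D/BEC/- → run D
t=7: L0/L1/L2 = DH/BEC/- → run D
t=8: L0/L1/L2 = H/BECD/- → run H
t=9: L0/L1/L2 = H/BECD/- → run H
t=10: L0/L1/L2 = -/BECD/- → run B
t=11: L0/L1/L2 = -/BECD/- → run B
t=12: L0/L1/L2 = -/ECD/- → run E
t=13: L0/L1/L2 = -/ECD/- → run E
t=14: L0/L1/L2 = -/CD/- → run C
t=15: L0/L1/L2 = -/CD/- → run C
t=16: L0/L1/L2 = -/CD/- → run C
t=17: L0/L1/L2 = -/D/- → run D
t=18: (idle)
t=19: (idle)
t=20: (idle)
t=21: (idle)
t=22: (idle)
t=23: (idle)
t=24: (idle)

context switches = 9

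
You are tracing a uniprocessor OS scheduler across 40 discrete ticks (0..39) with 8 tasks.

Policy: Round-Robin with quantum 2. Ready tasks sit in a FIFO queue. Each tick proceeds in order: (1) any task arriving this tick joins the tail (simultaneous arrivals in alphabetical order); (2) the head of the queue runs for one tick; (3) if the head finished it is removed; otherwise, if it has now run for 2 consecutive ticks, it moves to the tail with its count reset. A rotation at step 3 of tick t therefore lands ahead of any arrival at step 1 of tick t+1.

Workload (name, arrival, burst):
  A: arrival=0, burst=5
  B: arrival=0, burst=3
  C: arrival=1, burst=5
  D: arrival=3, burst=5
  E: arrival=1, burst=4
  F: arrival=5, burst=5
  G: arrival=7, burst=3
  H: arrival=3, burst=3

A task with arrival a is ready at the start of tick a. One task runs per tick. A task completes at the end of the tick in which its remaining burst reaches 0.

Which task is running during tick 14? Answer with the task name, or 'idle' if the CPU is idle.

t=0: queue=[A,B] q_used=0 → run A
t=1: queue=[A,B,C,E] q_used=1 → run A
t=2: queue=[B,C,E,A] q_used=0 → run B
t=3: queue=[B,C,E,A,D,H] q_used=1 → run B
t=4: queue=[C,E,A,D,H,B] q_used=0 → run C
t=5: queue=[C,E,A,D,H,B,F] q_used=1 → run C
t=6: queue=[E,A,D,H,B,F,C] q_used=0 → run E
t=7: queue=[E,A,D,H,B,F,C,G] q_used=1 → run E
t=8: queue=[A,D,H,B,F,C,G,E] q_used=0 → run A
t=9: queue=[A,D,H,B,F,C,G,E] q_used=1 → run A
t=10: queue=[D,H,B,F,C,G,E,A] q_used=0 → run D
t=11: queue=[D,H,B,F,C,G,E,A] q_used=1 → run D
t=12: queue=[H,B,F,C,G,E,A,D] q_used=0 → run H
t=13: queue=[H,B,F,C,G,E,A,D] q_used=1 → run H
t=14: queue=[B,F,C,G,E,A,D,H] q_used=0 → run B
t=15: queue=[F,C,G,E,A,D,H] q_used=0 → run F
t=16: queue=[F,C,G,E,A,D,H] q_used=1 → run F
t=17: queue=[C,G,E,A,D,H,F] q_used=0 → run C
t=18: queue=[C,G,E,A,D,H,F] q_used=1 → run C
t=19: queue=[G,E,A,D,H,F,C] q_used=0 → run G
t=20: queue=[G,E,A,D,H,F,C] q_used=1 → run G
t=21: queue=[E,A,D,H,F,C,G] q_used=0 → run E
t=22: queue=[E,A,D,H,F,C,G] q_used=1 → run E
t=23: queue=[A,D,H,F,C,G] q_used=0 → run A
t=24: queue=[D,H,F,C,G] q_used=0 → run D
t=25: queue=[D,H,F,C,G] q_used=1 → run D
t=26: queue=[H,F,C,G,D] q_used=0 → run H
t=27: queue=[F,C,G,D] q_used=0 → run F
t=28: queue=[F,C,G,D] q_used=1 → run F
t=29: queue=[C,G,D,F] q_used=0 → run C
t=30: queue=[G,D,F] q_used=0 → run G
t=31: queue=[D,F] q_used=0 → run D
t=32: queue=[F] q_used=0 → run F
t=33: (idle)
t=34: (idle)
t=35: (idle)
t=36: (idle)
t=37: (idle)
t=38: (idle)
t=39: (idle)

running at tick 14 = B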